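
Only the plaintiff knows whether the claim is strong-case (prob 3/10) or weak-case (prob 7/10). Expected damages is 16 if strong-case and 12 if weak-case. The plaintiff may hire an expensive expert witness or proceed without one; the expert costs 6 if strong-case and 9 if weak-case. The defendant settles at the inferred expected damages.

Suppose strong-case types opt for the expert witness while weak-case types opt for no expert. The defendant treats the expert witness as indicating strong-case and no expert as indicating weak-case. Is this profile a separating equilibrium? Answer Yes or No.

Under these beliefs, the expert witness earns settlement 16 and no expert earns settlement 12.
strong-case: the expert witness nets 16 − 6 = 10; no expert nets 12. strong-case would deviate to no expert.
weak-case: the expert witness nets 16 − 9 = 7; no expert nets 12. weak-case prefers no expert.
strong-case has a profitable deviation, so the profile is not an equilibrium.

No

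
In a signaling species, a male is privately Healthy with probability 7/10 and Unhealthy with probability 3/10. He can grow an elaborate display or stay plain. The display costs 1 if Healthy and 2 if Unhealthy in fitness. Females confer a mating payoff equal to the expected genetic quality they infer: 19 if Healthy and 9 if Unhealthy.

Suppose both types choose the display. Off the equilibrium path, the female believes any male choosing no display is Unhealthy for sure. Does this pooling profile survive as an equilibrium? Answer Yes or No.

Yes

On path, the female holds the prior and pays 7/10·19 + 3/10·9 = 16. Off path (no display), believing Unhealthy, it pays 9.
Healthy: the display nets 16 − 1 = 15; no display nets 9. Healthy stays.
Unhealthy: the display nets 16 − 2 = 14; no display nets 9. Unhealthy stays.
No type deviates, so pooling is sustained.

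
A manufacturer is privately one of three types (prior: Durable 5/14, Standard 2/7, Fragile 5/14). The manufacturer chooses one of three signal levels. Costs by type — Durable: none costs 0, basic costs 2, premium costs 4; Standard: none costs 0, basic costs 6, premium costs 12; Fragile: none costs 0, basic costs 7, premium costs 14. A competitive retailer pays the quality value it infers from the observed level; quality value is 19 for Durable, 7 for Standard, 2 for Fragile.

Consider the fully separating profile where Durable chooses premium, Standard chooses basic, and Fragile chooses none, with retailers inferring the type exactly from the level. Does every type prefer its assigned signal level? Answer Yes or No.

No

Separating prices: premium → 19, basic → 7, none → 2.
Durable (assigned premium): none: 2 − 0 = 2; basic: 7 − 2 = 5; premium: 19 − 4 = 15. Durable stays.
Standard (assigned basic): none: 2 − 0 = 2; basic: 7 − 6 = 1; premium: 19 − 12 = 7. Standard prefers premium.
Fragile (assigned none): none: 2 − 0 = 2; basic: 7 − 7 = 0; premium: 19 − 14 = 5. Fragile prefers premium.
At least one type deviates; the separating profile fails.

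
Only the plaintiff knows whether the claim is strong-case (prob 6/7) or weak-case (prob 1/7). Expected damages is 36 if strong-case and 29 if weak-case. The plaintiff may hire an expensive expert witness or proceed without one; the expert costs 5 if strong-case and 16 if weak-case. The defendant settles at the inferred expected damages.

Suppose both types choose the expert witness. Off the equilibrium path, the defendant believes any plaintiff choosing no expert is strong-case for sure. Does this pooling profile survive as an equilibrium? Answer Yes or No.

No

On path, the defendant holds the prior and pays 6/7·36 + 1/7·29 = 35. Off path (no expert), believing strong-case, it pays 36.
strong-case: the expert witness nets 35 − 5 = 30; no expert nets 36. strong-case would deviate.
weak-case: the expert witness nets 35 − 16 = 19; no expert nets 36. weak-case would deviate.
A type deviates, so pooling fails.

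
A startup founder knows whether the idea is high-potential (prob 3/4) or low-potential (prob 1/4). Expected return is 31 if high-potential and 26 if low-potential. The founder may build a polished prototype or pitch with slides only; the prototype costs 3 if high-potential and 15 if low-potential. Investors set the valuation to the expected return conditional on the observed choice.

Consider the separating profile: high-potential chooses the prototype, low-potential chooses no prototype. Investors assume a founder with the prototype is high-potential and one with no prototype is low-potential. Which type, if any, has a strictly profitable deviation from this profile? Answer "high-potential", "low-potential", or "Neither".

The prototype pays 31; no prototype pays 26.
high-potential: assigned the prototype, nets 31 − 3 = 28; deviating to no prototype nets 26.
low-potential: assigned no prototype, nets 26; deviating to the prototype nets 31 − 15 = 16.
Both types strictly prefer their assigned action; no profitable deviation.

Neither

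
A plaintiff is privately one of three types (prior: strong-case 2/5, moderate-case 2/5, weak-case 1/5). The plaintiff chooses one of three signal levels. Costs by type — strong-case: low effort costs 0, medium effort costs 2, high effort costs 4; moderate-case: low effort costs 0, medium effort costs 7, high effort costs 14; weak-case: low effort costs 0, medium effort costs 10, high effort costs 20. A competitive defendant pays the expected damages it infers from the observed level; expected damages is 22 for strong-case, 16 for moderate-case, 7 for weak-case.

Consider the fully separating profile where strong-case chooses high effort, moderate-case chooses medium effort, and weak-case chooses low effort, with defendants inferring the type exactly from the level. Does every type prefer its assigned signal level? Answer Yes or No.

Separating settlements: high effort → 22, medium effort → 16, low effort → 7.
strong-case (assigned high effort): low effort: 7 − 0 = 7; medium effort: 16 − 2 = 14; high effort: 22 − 4 = 18. strong-case stays.
moderate-case (assigned medium effort): low effort: 7 − 0 = 7; medium effort: 16 − 7 = 9; high effort: 22 − 14 = 8. moderate-case stays.
weak-case (assigned low effort): low effort: 7 − 0 = 7; medium effort: 16 − 10 = 6; high effort: 22 − 20 = 2. weak-case stays.
Every type prefers its assigned level; separation holds.

Yes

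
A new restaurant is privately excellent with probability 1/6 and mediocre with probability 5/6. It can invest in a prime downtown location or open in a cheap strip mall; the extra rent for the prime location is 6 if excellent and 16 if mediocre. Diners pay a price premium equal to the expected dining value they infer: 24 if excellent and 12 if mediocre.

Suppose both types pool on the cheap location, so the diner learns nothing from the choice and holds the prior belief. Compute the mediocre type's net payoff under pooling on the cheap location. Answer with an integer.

Pooled price premium = 1/6·24 + 5/6·12 = 14.
mediocre pays no cost for the cheap location, so net payoff = 14.

14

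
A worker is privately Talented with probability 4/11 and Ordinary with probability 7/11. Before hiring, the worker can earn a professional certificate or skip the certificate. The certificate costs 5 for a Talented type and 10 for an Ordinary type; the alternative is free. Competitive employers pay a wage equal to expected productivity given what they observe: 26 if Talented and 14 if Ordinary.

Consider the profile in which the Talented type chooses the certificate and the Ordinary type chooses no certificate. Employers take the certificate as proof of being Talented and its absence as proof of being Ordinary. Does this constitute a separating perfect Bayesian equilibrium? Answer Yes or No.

No

Under these beliefs, the certificate earns wage 26 and no certificate earns wage 14.
Talented: the certificate nets 26 − 5 = 21; no certificate nets 14. Talented prefers the certificate.
Ordinary: the certificate nets 26 − 10 = 16; no certificate nets 14. Ordinary would deviate to the certificate.
Ordinary has a profitable deviation, so the profile is not an equilibrium.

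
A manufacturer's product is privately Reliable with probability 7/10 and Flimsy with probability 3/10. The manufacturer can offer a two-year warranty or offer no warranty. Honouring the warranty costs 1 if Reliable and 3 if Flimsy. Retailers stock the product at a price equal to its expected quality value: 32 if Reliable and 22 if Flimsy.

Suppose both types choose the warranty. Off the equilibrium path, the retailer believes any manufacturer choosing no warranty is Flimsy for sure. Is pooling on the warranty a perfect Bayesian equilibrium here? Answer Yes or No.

Yes

On path, the retailer holds the prior and pays 7/10·32 + 3/10·22 = 29. Off path (no warranty), believing Flimsy, it pays 22.
Reliable: the warranty nets 29 − 1 = 28; no warranty nets 22. Reliable stays.
Flimsy: the warranty nets 29 − 3 = 26; no warranty nets 22. Flimsy stays.
No type deviates, so pooling is sustained.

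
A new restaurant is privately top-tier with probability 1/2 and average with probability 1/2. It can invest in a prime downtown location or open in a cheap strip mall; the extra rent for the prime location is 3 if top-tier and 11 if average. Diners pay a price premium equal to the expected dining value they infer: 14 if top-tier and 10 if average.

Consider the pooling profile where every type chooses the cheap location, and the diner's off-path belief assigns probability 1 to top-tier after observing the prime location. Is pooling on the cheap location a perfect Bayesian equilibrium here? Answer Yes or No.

Yes

On path, the diner holds the prior and pays 1/2·14 + 1/2·10 = 12. Off path (the prime location), believing top-tier, it pays 14.
top-tier: the cheap location nets 12; the prime location nets 14 − 3 = 11. top-tier stays.
average: the cheap location nets 12; the prime location nets 14 − 11 = 3. average stays.
No type deviates, so pooling is sustained.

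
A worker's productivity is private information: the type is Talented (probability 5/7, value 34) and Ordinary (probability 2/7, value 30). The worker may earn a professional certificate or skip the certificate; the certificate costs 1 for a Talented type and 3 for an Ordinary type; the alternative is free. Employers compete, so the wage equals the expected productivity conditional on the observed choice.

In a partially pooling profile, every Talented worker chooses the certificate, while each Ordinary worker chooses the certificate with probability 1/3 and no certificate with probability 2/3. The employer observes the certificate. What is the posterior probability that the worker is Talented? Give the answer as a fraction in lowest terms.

15/17

P(the certificate) = (5/7)·1 + (2/7)·(1/3) = 17/21.
By Bayes' rule, P(Talented | the certificate) = (5/7) / (17/21) = 15/17.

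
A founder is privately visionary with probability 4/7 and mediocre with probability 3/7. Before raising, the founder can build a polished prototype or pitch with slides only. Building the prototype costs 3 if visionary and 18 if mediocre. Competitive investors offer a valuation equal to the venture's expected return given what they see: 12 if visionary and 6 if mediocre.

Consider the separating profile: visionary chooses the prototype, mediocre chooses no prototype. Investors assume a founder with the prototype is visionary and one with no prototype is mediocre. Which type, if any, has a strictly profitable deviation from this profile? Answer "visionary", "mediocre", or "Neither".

The prototype pays 12; no prototype pays 6.
visionary: assigned the prototype, nets 12 − 3 = 9; deviating to no prototype nets 6.
mediocre: assigned no prototype, nets 6; deviating to the prototype nets 12 − 18 = -6.
Both types strictly prefer their assigned action; no profitable deviation.

Neither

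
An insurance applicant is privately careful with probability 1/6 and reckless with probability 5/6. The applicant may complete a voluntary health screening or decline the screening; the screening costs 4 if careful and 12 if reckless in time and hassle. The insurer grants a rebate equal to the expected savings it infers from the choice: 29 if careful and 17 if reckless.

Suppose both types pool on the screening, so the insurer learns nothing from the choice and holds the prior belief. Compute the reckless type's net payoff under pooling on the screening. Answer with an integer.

Pooled rebate = 1/6·29 + 5/6·17 = 19.
reckless pays cost 12 for the screening, so net payoff = 19 − 12 = 7.

7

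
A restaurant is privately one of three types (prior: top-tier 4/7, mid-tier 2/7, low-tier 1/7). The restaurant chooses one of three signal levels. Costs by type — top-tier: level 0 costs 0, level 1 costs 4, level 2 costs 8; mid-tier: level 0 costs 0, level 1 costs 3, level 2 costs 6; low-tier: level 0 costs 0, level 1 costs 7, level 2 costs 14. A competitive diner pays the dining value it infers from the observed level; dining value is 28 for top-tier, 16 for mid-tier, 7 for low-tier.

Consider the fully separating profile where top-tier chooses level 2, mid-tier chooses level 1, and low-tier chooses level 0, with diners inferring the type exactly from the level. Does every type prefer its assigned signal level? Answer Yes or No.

Separating price premiums: level 2 → 28, level 1 → 16, level 0 → 7.
top-tier (assigned level 2): level 0: 7 − 0 = 7; level 1: 16 − 4 = 12; level 2: 28 − 8 = 20. top-tier stays.
mid-tier (assigned level 1): level 0: 7 − 0 = 7; level 1: 16 − 3 = 13; level 2: 28 − 6 = 22. mid-tier prefers level 2.
low-tier (assigned level 0): level 0: 7 − 0 = 7; level 1: 16 − 7 = 9; level 2: 28 − 14 = 14. low-tier prefers level 2.
At least one type deviates; the separating profile fails.

No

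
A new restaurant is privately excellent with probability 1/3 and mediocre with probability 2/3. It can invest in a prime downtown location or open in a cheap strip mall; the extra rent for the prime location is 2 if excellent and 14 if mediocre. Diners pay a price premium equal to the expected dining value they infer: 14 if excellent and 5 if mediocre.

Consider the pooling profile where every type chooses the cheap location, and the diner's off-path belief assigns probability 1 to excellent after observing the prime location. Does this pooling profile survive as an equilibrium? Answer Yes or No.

No

On path, the diner holds the prior and pays 1/3·14 + 2/3·5 = 8. Off path (the prime location), believing excellent, it pays 14.
excellent: the cheap location nets 8; the prime location nets 14 − 2 = 12. excellent would deviate.
mediocre: the cheap location nets 8; the prime location nets 14 − 14 = 0. mediocre stays.
A type deviates, so pooling fails.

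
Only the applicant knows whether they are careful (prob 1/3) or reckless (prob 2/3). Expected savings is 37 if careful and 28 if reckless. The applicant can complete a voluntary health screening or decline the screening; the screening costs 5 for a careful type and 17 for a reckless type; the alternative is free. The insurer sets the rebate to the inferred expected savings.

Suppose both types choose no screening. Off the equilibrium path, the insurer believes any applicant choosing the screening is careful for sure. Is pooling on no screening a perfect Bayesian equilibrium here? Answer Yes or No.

No

On path, the insurer holds the prior and pays 1/3·37 + 2/3·28 = 31. Off path (the screening), believing careful, it pays 37.
careful: no screening nets 31; the screening nets 37 − 5 = 32. careful would deviate.
reckless: no screening nets 31; the screening nets 37 − 17 = 20. reckless stays.
A type deviates, so pooling fails.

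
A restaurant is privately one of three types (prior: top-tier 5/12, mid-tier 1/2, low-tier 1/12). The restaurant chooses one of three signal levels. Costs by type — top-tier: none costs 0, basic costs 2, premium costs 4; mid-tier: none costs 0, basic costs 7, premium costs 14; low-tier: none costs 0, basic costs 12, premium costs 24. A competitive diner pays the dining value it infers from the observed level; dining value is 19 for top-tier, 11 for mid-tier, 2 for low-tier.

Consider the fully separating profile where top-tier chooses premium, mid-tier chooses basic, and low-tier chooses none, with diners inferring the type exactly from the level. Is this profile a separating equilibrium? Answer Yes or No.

No

Separating price premiums: premium → 19, basic → 11, none → 2.
top-tier (assigned premium): none: 2 − 0 = 2; basic: 11 − 2 = 9; premium: 19 − 4 = 15. top-tier stays.
mid-tier (assigned basic): none: 2 − 0 = 2; basic: 11 − 7 = 4; premium: 19 − 14 = 5. mid-tier prefers premium.
low-tier (assigned none): none: 2 − 0 = 2; basic: 11 − 12 = -1; premium: 19 − 24 = -5. low-tier stays.
At least one type deviates; the separating profile fails.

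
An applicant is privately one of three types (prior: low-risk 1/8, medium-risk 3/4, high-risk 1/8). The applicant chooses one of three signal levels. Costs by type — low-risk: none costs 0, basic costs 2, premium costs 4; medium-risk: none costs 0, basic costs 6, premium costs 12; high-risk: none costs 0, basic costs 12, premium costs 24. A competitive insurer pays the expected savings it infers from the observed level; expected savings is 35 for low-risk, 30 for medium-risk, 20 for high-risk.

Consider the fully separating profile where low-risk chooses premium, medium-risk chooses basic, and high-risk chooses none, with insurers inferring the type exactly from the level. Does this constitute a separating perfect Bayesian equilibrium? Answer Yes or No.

Yes

Separating rebates: premium → 35, basic → 30, none → 20.
low-risk (assigned premium): none: 20 − 0 = 20; basic: 30 − 2 = 28; premium: 35 − 4 = 31. low-risk stays.
medium-risk (assigned basic): none: 20 − 0 = 20; basic: 30 − 6 = 24; premium: 35 − 12 = 23. medium-risk stays.
high-risk (assigned none): none: 20 − 0 = 20; basic: 30 − 12 = 18; premium: 35 − 24 = 11. high-risk stays.
Every type prefers its assigned level; separation holds.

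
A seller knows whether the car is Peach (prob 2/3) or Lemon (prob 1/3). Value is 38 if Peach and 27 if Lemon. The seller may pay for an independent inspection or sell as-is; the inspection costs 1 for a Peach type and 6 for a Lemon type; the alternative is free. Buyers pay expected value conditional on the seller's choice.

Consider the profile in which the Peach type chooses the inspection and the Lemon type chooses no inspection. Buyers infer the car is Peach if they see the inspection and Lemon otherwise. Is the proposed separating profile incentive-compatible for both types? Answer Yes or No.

No

Under these beliefs, the inspection earns price 38 and no inspection earns price 27.
Peach: the inspection nets 38 − 1 = 37; no inspection nets 27. Peach prefers the inspection.
Lemon: the inspection nets 38 − 6 = 32; no inspection nets 27. Lemon would deviate to the inspection.
Lemon has a profitable deviation, so the profile is not an equilibrium.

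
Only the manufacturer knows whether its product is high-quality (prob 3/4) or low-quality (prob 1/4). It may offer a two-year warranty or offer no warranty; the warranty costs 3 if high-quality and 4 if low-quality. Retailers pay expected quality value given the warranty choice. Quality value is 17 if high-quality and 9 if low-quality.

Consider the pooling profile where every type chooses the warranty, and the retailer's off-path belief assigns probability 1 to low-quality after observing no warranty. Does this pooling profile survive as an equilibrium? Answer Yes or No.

Yes

On path, the retailer holds the prior and pays 3/4·17 + 1/4·9 = 15. Off path (no warranty), believing low-quality, it pays 9.
high-quality: the warranty nets 15 − 3 = 12; no warranty nets 9. high-quality stays.
low-quality: the warranty nets 15 − 4 = 11; no warranty nets 9. low-quality stays.
No type deviates, so pooling is sustained.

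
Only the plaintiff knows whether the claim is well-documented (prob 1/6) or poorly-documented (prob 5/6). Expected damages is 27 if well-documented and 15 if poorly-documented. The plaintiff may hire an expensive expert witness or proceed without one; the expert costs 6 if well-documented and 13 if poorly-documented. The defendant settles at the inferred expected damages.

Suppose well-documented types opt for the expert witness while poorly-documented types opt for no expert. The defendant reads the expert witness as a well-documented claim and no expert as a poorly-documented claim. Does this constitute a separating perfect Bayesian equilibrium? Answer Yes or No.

Yes

Under these beliefs, the expert witness earns settlement 27 and no expert earns settlement 15.
well-documented: the expert witness nets 27 − 6 = 21; no expert nets 15. well-documented prefers the expert witness.
poorly-documented: the expert witness nets 27 − 13 = 14; no expert nets 15. poorly-documented prefers no expert.
Neither type deviates, so the separating profile is an equilibrium.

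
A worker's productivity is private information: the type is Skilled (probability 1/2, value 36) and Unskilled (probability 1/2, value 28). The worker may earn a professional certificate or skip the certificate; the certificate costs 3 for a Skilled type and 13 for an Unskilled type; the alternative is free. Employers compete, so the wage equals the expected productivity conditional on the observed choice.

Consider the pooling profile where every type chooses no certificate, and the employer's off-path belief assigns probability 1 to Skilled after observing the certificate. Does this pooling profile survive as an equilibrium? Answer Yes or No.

No

On path, the employer holds the prior and pays 1/2·36 + 1/2·28 = 32. Off path (the certificate), believing Skilled, it pays 36.
Skilled: no certificate nets 32; the certificate nets 36 − 3 = 33. Skilled would deviate.
Unskilled: no certificate nets 32; the certificate nets 36 − 13 = 23. Unskilled stays.
A type deviates, so pooling fails.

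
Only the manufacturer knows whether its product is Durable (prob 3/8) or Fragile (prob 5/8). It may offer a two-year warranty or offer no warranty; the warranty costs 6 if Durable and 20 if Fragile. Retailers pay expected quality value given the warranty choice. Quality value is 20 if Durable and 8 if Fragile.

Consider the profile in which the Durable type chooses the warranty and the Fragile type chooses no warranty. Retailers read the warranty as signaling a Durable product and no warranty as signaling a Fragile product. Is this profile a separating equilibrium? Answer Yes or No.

Under these beliefs, the warranty earns price 20 and no warranty earns price 8.
Durable: the warranty nets 20 − 6 = 14; no warranty nets 8. Durable prefers the warranty.
Fragile: the warranty nets 20 − 20 = 0; no warranty nets 8. Fragile prefers no warranty.
Neither type deviates, so the separating profile is an equilibrium.

Yes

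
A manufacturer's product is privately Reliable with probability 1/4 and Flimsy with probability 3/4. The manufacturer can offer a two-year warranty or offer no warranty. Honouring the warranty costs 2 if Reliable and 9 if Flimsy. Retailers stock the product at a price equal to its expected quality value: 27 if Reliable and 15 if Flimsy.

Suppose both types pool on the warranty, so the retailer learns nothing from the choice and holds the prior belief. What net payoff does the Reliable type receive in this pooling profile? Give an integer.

16

Pooled price = 1/4·27 + 3/4·15 = 18.
Reliable pays cost 2 for the warranty, so net payoff = 18 − 2 = 16.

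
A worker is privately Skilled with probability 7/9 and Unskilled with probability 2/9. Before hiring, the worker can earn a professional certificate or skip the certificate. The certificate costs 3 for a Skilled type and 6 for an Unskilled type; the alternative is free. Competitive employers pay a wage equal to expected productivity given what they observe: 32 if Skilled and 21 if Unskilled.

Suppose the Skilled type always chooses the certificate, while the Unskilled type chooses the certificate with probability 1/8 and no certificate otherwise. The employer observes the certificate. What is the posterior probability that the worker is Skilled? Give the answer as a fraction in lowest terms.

28/29

P(the certificate) = (7/9)·1 + (2/9)·(1/8) = 29/36.
By Bayes' rule, P(Skilled | the certificate) = (7/9) / (29/36) = 28/29.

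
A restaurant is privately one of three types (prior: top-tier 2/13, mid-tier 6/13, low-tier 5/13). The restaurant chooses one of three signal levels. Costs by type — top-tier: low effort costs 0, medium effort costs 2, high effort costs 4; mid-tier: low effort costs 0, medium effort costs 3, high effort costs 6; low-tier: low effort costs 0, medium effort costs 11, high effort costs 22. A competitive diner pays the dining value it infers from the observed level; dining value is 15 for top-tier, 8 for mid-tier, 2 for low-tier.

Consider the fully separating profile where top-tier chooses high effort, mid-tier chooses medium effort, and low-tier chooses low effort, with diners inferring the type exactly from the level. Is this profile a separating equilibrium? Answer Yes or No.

Separating price premiums: high effort → 15, medium effort → 8, low effort → 2.
top-tier (assigned high effort): low effort: 2 − 0 = 2; medium effort: 8 − 2 = 6; high effort: 15 − 4 = 11. top-tier stays.
mid-tier (assigned medium effort): low effort: 2 − 0 = 2; medium effort: 8 − 3 = 5; high effort: 15 − 6 = 9. mid-tier prefers high effort.
low-tier (assigned low effort): low effort: 2 − 0 = 2; medium effort: 8 − 11 = -3; high effort: 15 − 22 = -7. low-tier stays.
At least one type deviates; the separating profile fails.

No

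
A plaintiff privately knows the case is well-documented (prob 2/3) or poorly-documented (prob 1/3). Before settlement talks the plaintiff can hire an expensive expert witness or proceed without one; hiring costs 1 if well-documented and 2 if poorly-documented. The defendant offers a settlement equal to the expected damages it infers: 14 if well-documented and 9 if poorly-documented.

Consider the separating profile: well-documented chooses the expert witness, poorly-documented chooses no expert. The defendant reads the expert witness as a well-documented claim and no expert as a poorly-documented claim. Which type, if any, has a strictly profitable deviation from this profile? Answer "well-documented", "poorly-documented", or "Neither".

poorly-documented

The expert witness pays 14; no expert pays 9.
well-documented: assigned the expert witness, nets 14 − 1 = 13; deviating to no expert nets 9.
poorly-documented: assigned no expert, nets 9; deviating to the expert witness nets 14 − 2 = 12.
The poorly-documented type gains 3 by deviating.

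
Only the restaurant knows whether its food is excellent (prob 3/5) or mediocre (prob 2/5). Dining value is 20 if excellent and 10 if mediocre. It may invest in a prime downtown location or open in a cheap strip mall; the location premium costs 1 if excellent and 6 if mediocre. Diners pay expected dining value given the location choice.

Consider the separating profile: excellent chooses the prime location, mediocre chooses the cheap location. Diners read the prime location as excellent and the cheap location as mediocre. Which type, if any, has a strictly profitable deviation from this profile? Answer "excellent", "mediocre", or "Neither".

mediocre

The prime location pays 20; the cheap location pays 10.
excellent: assigned the prime location, nets 20 − 1 = 19; deviating to the cheap location nets 10.
mediocre: assigned the cheap location, nets 10; deviating to the prime location nets 20 − 6 = 14.
The mediocre type gains 4 by deviating.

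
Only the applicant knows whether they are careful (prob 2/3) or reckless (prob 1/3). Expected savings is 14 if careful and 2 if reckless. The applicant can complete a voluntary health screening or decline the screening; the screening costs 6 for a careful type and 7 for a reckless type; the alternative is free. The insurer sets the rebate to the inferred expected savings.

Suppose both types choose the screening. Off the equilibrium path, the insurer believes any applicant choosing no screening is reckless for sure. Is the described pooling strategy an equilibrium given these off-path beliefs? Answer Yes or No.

On path, the insurer holds the prior and pays 2/3·14 + 1/3·2 = 10. Off path (no screening), believing reckless, it pays 2.
careful: the screening nets 10 − 6 = 4; no screening nets 2. careful stays.
reckless: the screening nets 10 − 7 = 3; no screening nets 2. reckless stays.
No type deviates, so pooling is sustained.

Yes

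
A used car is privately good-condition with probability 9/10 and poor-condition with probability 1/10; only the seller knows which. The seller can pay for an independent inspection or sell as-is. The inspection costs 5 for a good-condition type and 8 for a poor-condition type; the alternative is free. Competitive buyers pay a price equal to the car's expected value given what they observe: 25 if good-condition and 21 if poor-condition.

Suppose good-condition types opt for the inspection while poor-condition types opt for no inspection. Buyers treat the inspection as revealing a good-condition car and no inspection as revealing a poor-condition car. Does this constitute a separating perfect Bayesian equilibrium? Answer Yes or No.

Under these beliefs, the inspection earns price 25 and no inspection earns price 21.
good-condition: the inspection nets 25 − 5 = 20; no inspection nets 21. good-condition would deviate to no inspection.
poor-condition: the inspection nets 25 − 8 = 17; no inspection nets 21. poor-condition prefers no inspection.
good-condition has a profitable deviation, so the profile is not an equilibrium.

No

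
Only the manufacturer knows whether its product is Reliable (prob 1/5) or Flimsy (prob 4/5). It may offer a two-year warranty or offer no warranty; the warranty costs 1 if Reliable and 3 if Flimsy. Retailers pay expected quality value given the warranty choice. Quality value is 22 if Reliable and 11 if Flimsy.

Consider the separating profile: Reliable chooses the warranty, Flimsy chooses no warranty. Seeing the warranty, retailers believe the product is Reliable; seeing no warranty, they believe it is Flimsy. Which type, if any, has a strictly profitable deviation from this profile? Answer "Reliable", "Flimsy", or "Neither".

Flimsy

The warranty pays 22; no warranty pays 11.
Reliable: assigned the warranty, nets 22 − 1 = 21; deviating to no warranty nets 11.
Flimsy: assigned no warranty, nets 11; deviating to the warranty nets 22 − 3 = 19.
The Flimsy type gains 8 by deviating.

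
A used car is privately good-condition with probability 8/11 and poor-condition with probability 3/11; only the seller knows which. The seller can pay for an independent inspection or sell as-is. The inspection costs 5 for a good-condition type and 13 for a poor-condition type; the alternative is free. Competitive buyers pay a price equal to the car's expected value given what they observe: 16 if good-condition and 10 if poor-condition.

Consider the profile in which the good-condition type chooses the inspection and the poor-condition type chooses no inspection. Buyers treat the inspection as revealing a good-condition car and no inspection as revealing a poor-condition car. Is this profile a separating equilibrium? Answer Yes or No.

Yes

Under these beliefs, the inspection earns price 16 and no inspection earns price 10.
good-condition: the inspection nets 16 − 5 = 11; no inspection nets 10. good-condition prefers the inspection.
poor-condition: the inspection nets 16 − 13 = 3; no inspection nets 10. poor-condition prefers no inspection.
Neither type deviates, so the separating profile is an equilibrium.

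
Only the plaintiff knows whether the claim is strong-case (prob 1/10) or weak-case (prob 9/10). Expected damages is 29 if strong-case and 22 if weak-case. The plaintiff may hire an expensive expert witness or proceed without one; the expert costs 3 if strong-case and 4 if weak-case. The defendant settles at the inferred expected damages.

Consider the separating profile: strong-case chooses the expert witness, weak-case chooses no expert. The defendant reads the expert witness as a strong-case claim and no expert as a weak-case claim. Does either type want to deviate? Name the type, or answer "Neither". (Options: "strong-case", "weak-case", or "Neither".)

The expert witness pays 29; no expert pays 22.
strong-case: assigned the expert witness, nets 29 − 3 = 26; deviating to no expert nets 22.
weak-case: assigned no expert, nets 22; deviating to the expert witness nets 29 − 4 = 25.
The weak-case type gains 3 by deviating.

weak-case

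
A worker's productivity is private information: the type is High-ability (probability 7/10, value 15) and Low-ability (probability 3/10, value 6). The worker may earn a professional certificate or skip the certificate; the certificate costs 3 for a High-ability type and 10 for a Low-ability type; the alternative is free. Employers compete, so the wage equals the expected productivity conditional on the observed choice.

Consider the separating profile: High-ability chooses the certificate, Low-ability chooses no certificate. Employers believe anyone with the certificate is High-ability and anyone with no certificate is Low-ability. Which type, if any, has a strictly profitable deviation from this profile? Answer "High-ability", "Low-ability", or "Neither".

Neither

The certificate pays 15; no certificate pays 6.
High-ability: assigned the certificate, nets 15 − 3 = 12; deviating to no certificate nets 6.
Low-ability: assigned no certificate, nets 6; deviating to the certificate nets 15 − 10 = 5.
Both types strictly prefer their assigned action; no profitable deviation.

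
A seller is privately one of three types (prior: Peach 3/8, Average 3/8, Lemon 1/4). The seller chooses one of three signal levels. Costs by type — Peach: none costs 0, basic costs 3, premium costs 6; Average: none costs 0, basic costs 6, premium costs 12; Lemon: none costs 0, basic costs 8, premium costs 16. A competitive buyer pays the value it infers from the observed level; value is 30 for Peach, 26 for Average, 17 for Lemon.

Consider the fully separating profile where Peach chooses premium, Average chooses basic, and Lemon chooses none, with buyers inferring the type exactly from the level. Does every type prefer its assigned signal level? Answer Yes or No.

Separating prices: premium → 30, basic → 26, none → 17.
Peach (assigned premium): none: 17 − 0 = 17; basic: 26 − 3 = 23; premium: 30 − 6 = 24. Peach stays.
Average (assigned basic): none: 17 − 0 = 17; basic: 26 − 6 = 20; premium: 30 − 12 = 18. Average stays.
Lemon (assigned none): none: 17 − 0 = 17; basic: 26 − 8 = 18; premium: 30 − 16 = 14. Lemon prefers basic.
At least one type deviates; the separating profile fails.

No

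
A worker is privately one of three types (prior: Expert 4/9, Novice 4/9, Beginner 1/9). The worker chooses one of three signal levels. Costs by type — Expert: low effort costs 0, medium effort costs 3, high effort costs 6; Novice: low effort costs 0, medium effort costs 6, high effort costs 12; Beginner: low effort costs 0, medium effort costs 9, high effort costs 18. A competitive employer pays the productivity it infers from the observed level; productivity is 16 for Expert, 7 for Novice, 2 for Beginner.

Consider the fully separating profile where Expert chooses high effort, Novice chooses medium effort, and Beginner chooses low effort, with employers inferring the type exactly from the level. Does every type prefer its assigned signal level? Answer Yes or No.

Separating wages: high effort → 16, medium effort → 7, low effort → 2.
Expert (assigned high effort): low effort: 2 − 0 = 2; medium effort: 7 − 3 = 4; high effort: 16 − 6 = 10. Expert stays.
Novice (assigned medium effort): low effort: 2 − 0 = 2; medium effort: 7 − 6 = 1; high effort: 16 − 12 = 4. Novice prefers high effort.
Beginner (assigned low effort): low effort: 2 − 0 = 2; medium effort: 7 − 9 = -2; high effort: 16 − 18 = -2. Beginner stays.
At least one type deviates; the separating profile fails.

No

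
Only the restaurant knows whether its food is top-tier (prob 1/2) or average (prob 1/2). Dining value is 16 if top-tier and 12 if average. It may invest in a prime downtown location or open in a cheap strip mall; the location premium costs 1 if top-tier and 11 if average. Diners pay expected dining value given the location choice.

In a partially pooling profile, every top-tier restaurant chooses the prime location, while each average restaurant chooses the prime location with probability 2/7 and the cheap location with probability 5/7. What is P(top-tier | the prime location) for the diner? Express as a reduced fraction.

7/9

P(the prime location) = (1/2)·1 + (1/2)·(2/7) = 9/14.
By Bayes' rule, P(top-tier | the prime location) = (1/2) / (9/14) = 7/9.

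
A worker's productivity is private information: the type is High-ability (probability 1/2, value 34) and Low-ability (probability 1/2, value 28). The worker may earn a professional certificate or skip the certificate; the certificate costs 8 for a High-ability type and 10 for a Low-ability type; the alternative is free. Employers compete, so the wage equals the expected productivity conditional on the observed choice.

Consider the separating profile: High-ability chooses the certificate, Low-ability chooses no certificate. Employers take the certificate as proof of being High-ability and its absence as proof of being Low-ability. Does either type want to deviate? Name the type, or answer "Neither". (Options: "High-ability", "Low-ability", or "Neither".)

High-ability

The certificate pays 34; no certificate pays 28.
High-ability: assigned the certificate, nets 34 − 8 = 26; deviating to no certificate nets 28.
Low-ability: assigned no certificate, nets 28; deviating to the certificate nets 34 − 10 = 24.
The High-ability type gains 2 by deviating.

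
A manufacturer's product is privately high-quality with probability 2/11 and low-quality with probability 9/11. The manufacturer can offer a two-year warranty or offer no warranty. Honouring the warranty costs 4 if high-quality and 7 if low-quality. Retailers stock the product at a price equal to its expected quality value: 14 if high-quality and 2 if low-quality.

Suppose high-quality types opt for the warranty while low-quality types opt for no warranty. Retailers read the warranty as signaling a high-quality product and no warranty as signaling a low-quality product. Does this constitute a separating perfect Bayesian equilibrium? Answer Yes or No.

No

Under these beliefs, the warranty earns price 14 and no warranty earns price 2.
high-quality: the warranty nets 14 − 4 = 10; no warranty nets 2. high-quality prefers the warranty.
low-quality: the warranty nets 14 − 7 = 7; no warranty nets 2. low-quality would deviate to the warranty.
low-quality has a profitable deviation, so the profile is not an equilibrium.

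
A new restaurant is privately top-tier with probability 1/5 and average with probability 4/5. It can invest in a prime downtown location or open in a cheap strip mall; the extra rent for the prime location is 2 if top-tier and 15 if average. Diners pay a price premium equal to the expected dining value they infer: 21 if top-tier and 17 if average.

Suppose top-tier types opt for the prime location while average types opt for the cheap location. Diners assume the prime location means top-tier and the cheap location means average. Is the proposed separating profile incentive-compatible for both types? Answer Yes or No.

Under these beliefs, the prime location earns price premium 21 and the cheap location earns price premium 17.
top-tier: the prime location nets 21 − 2 = 19; the cheap location nets 17. top-tier prefers the prime location.
average: the prime location nets 21 − 15 = 6; the cheap location nets 17. average prefers the cheap location.
Neither type deviates, so the separating profile is an equilibrium.

Yes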